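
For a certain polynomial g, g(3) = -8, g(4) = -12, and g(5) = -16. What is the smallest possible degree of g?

Forward differences of the values at x = 3, 4, 5:
  g  : -8  -12  -16
  Δ  : -4  -4
  Δ^2: 0
The first differences are constant (-4) and nonzero, while all higher differences vanish, so the minimal degree is 1.

1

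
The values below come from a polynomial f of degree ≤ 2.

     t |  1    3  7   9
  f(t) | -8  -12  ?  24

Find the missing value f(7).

4

The 3 known points determine the degree-2 polynomial uniquely.
Write f(t) = at^2 + bt + c. Substituting each data point gives a linear system:
  a + b + c = -8
  9a + 3b + c = -12
  81a + 9b + c = 24
Solving the system yields a = 1, b = -6, c = -3.
So f(t) = t^2 - 6t - 3.
Then f(7) = 4.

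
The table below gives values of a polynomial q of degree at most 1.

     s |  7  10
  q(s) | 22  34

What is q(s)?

Write q(s) = as + b. Substituting each data point gives a linear system:
  7a + b = 22
  10a + b = 34
Solving the system yields a = 4, b = -6.
So q(s) = 4s - 6.
Check: q(10) = 34. ✓

q(s) = 4s - 6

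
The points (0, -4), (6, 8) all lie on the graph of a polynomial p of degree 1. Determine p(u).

p(u) = 2u - 4

Write p(u) = au + b. Substituting each data point gives a linear system:
  b = -4
  6a + b = 8
Solving the system yields a = 2, b = -4.
So p(u) = 2u - 4.
Check: p(0) = -4. ✓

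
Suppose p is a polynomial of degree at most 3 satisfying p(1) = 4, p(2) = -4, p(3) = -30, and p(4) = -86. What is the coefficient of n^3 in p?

Write p(n) = an^3 + bn^2 + cn + d. Substituting each data point gives a linear system:
  a + b + c + d = 4
  8a + 4b + 2c + d = -4
  27a + 9b + 3c + d = -30
  64a + 16b + 4c + d = -86
Solving the system yields a = -2, b = 3, c = -3, d = 6.
So p(n) = -2n³ + 3n² - 3n + 6.
The leading coefficient is -2.

-2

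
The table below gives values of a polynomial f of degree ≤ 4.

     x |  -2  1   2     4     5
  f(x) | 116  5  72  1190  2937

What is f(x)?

f(x) = 5x^4 - 2x^3 + 3x^2 - 3x + 2

Write f(x) = ax^4 + bx^3 + cx^2 + dx + e. Substituting each data point gives a linear system:
  16a - 8b + 4c - 2d + e = 116
  a + b + c + d + e = 5
  16a + 8b + 4c + 2d + e = 72
  256a + 64b + 16c + 4d + e = 1190
  625a + 125b + 25c + 5d + e = 2937
Solving the system yields a = 5, b = -2, c = 3, d = -3, e = 2.
So f(x) = 5x⁴ - 2x³ + 3x² - 3x + 2.
Check: f(5) = 2937. ✓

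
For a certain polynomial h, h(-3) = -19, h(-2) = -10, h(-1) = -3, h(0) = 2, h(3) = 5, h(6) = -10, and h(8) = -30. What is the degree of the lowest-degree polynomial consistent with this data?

Divided differences on the nodes -3, -2, -1, 0, 3, 6, 8:
  order 0: -19  -10  -3  2  5  -10  -30
  order 1: 9  7  5  1  -5  -10
  order 2: -1  -1  -1  -1  -1
  order 3: 0  0  0  0
  order 4: 0  0  0
  order 5: 0  0
  order 6: 0
The order-2 divided differences are all -1 (nonzero) and every higher order vanishes, so the data lies on a polynomial of degree exactly 2.

2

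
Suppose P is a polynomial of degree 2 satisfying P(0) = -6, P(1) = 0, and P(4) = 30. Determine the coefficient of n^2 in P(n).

Write P(n) = an^2 + bn + c. Substituting each data point gives a linear system:
  c = -6
  a + b + c = 0
  16a + 4b + c = 30
Solving the system yields a = 1, b = 5, c = -6.
So P(n) = n^2 + 5n - 6.
The leading coefficient is 1.

1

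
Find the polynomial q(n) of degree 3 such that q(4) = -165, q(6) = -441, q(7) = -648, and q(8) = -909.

q(n) = -n^3 - 6n^2 - 2n + 3

Write q(n) = an^3 + bn^2 + cn + d. Substituting each data point gives a linear system:
  64a + 16b + 4c + d = -165
  216a + 36b + 6c + d = -441
  343a + 49b + 7c + d = -648
  512a + 64b + 8c + d = -909
Solving the system yields a = -1, b = -6, c = -2, d = 3.
So q(n) = -n^3 - 6n^2 - 2n + 3.
Check: q(4) = -165. ✓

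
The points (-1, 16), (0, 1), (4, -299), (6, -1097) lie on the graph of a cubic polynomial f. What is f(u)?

Write f(u) = au^3 + bu^2 + cu + d. Substituting each data point gives a linear system:
  -a + b - c + d = 16
  d = 1
  64a + 16b + 4c + d = -299
  216a + 36b + 6c + d = -1097
Solving the system yields a = -6, b = 6, c = -3, d = 1.
So f(u) = -6u^3 + 6u^2 - 3u + 1.
Check: f(6) = -1097. ✓

f(u) = -6u^3 + 6u^2 - 3u + 1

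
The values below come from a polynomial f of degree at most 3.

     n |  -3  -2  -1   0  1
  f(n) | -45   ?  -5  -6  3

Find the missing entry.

-12

On equispaced nodes a degree-3 polynomial has vanishing fourth forward difference, so
  f(-3) - 4·f(-2) + 6·f(-1) - 4·f(0) + f(1) = 0.
Substituting the known values and solving for f(-2):
  -4·f(-2) = 48
  f(-2) = -12.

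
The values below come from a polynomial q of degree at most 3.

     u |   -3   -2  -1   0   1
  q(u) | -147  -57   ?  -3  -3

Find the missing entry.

The 4 known points determine the degree-3 polynomial uniquely.
Write q(u) = au^3 + bu^2 + cu + d. Substituting each data point gives a linear system:
  -27a + 9b - 3c + d = -147
  -8a + 4b - 2c + d = -57
  d = -3
  a + b + c + d = -3
Solving the system yields a = 3, b = -6, c = 3, d = -3.
So q(u) = 3u^3 - 6u^2 + 3u - 3.
Then q(-1) = -15.

-15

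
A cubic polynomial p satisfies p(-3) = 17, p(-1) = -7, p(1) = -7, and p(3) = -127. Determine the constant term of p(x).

-1

Write p(x) = ax^3 + bx^2 + cx + d. Substituting each data point gives a linear system:
  -27a + 9b - 3c + d = 17
  -a + b - c + d = -7
  a + b + c + d = -7
  27a + 9b + 3c + d = -127
Solving the system yields a = -3, b = -6, c = 3, d = -1.
So p(x) = -3x^3 - 6x^2 + 3x - 1.
The constant term is -1.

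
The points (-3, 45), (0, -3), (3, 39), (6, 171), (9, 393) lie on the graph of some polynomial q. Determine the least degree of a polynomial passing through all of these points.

2

Forward differences of the values at n = -3, 0, 3, 6, 9:
  q  : 45  -3  39  171  393
  Δ  : -48  42  132  222
  Δ^2: 90  90  90
  Δ^3: 0  0
  Δ^4: 0
The second differences are constant (90) and nonzero, while all higher differences vanish, so the minimal degree is 2.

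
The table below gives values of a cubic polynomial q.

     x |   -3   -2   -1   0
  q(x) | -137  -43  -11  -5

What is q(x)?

q(x) = 6x^3 + 5x^2 + 5x - 5

Using the Lagrange interpolation formula with nodes -3, -2, -1, 0:
  L_0(x) = (x + 2)(x + 1)x / -6
  L_1(x) = (x + 3)(x + 1)x / 2
  L_2(x) = (x + 3)(x + 2)x / -2
  L_3(x) = (x + 3)(x + 2)(x + 1) / 6
Then q(x) = -137·L_0(x) - 43·L_1(x) - 11·L_2(x) - 5·L_3(x).
Expanding and collecting terms gives q(x) = 6x³ + 5x² + 5x - 5.
Check: q(0) = -5. ✓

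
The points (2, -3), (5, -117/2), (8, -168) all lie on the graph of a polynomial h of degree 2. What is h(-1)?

Write h(n) = an^2 + bn + c. Substituting each data point gives a linear system:
  4a + 2b + c = -3
  25a + 5b + c = -117/2
  64a + 8b + c = -168
Solving the system yields a = -3, b = 5/2, c = 4.
So h(n) = -3n^2 + (5/2)n + 4.
Then h(-1) = -3/2.

-3/2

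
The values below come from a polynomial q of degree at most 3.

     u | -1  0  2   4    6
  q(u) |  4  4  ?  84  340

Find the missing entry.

The 4 known points determine the degree-3 polynomial uniquely.
Write q(u) = au^3 + bu^2 + cu + d. Substituting each data point gives a linear system:
  -a + b - c + d = 4
  d = 4
  64a + 16b + 4c + d = 84
  216a + 36b + 6c + d = 340
Solving the system yields a = 2, b = -2, c = -4, d = 4.
So q(u) = 2u^3 - 2u^2 - 4u + 4.
Then q(2) = 4.

4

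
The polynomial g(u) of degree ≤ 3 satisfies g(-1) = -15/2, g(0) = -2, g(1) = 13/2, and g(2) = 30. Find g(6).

514

Forward differences of the values at u = -1, 0, 1, 2:
  g  : -15/2  -2  13/2  30
  Δ  : 11/2  17/2  47/2
  Δ^2: 3  15
  Δ^3: 12
The third differences are constant, confirming degree 3.
Interpolating (Newton forward form) and evaluating at u = 6 gives g(6) = 514.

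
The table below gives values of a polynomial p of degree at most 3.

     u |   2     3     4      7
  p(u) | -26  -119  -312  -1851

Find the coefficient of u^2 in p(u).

4

Write p(u) = au^3 + bu^2 + cu + d. Substituting each data point gives a linear system:
  8a + 4b + 2c + d = -26
  27a + 9b + 3c + d = -119
  64a + 16b + 4c + d = -312
  343a + 49b + 7c + d = -1851
Solving the system yields a = -6, b = 4, c = 1, d = 4.
So p(u) = -6u^3 + 4u^2 + u + 4.
The coefficient of u^2 is 4.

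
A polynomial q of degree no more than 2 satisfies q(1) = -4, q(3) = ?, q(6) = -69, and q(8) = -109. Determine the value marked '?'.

The 3 known points determine the degree-2 polynomial uniquely.
Write q(x) = ax^2 + bx + c. Substituting each data point gives a linear system:
  a + b + c = -4
  36a + 6b + c = -69
  64a + 8b + c = -109
Solving the system yields a = -1, b = -6, c = 3.
So q(x) = -x² - 6x + 3.
Then q(3) = -24.

-24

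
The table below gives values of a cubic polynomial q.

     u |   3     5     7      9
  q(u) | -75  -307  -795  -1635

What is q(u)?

Write q(u) = au^3 + bu^2 + cu + d. Substituting each data point gives a linear system:
  27a + 9b + 3c + d = -75
  125a + 25b + 5c + d = -307
  343a + 49b + 7c + d = -795
  729a + 81b + 9c + d = -1635
Solving the system yields a = -2, b = -2, c = -2, d = 3.
So q(u) = -2u^3 - 2u^2 - 2u + 3.
Check: q(3) = -75. ✓

q(u) = -2u^3 - 2u^2 - 2u + 3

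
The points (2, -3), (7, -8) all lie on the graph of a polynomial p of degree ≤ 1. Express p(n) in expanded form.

p(n) = -n - 1

Using the Lagrange interpolation formula with nodes 2, 7:
  L_0(n) = (n - 7) / -5
  L_1(n) = (n - 2) / 5
Then p(n) = -3·L_0(n) - 8·L_1(n).
Expanding and collecting terms gives p(n) = -n - 1.
Check: p(7) = -8. ✓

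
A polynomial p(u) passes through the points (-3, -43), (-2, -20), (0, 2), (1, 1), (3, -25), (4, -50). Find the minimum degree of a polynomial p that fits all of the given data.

2

Divided differences on the nodes -3, -2, 0, 1, 3, 4:
  order 0: -43  -20  2  1  -25  -50
  order 1: 23  11  -1  -13  -25
  order 2: -4  -4  -4  -4
  order 3: 0  0  0
  order 4: 0  0
  order 5: 0
The order-2 divided differences are all -4 (nonzero) and every higher order vanishes, so the data lies on a polynomial of degree exactly 2.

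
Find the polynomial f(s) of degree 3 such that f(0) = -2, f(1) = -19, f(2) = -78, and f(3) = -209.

f(s) = -5s^3 - 6s^2 - 6s - 2

Using the Lagrange interpolation formula with nodes 0, 1, 2, 3:
  L_0(s) = (s - 1)(s - 2)(s - 3) / -6
  L_1(s) = s(s - 2)(s - 3) / 2
  L_2(s) = s(s - 1)(s - 3) / -2
  L_3(s) = s(s - 1)(s - 2) / 6
Then f(s) = -2·L_0(s) - 19·L_1(s) - 78·L_2(s) - 209·L_3(s).
Expanding and collecting terms gives f(s) = -5s^3 - 6s^2 - 6s - 2.
Check: f(1) = -19. ✓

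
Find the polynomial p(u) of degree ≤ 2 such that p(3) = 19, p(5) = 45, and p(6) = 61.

Write p(u) = au^2 + bu + c. Substituting each data point gives a linear system:
  9a + 3b + c = 19
  25a + 5b + c = 45
  36a + 6b + c = 61
Solving the system yields a = 1, b = 5, c = -5.
So p(u) = u² + 5u - 5.
Check: p(6) = 61. ✓

p(u) = u^2 + 5u - 5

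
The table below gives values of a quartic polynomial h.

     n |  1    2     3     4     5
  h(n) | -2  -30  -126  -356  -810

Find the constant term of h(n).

0

Write h(n) = an^4 + bn^3 + cn^2 + dn + e. Substituting each data point gives a linear system:
  a + b + c + d + e = -2
  16a + 8b + 4c + 2d + e = -30
  81a + 27b + 9c + 3d + e = -126
  256a + 64b + 16c + 4d + e = -356
  625a + 125b + 25c + 5d + e = -810
Solving the system yields a = -1, b = -1, c = -3, d = 3, e = 0.
So h(n) = -n⁴ - n³ - 3n² + 3n.
The constant term is 0.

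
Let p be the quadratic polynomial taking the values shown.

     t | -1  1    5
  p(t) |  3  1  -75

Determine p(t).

p(t) = -3t^2 - t + 5

Write p(t) = at^2 + bt + c. Substituting each data point gives a linear system:
  a - b + c = 3
  a + b + c = 1
  25a + 5b + c = -75
Solving the system yields a = -3, b = -1, c = 5.
So p(t) = -3t^2 - t + 5.
Check: p(5) = -75. ✓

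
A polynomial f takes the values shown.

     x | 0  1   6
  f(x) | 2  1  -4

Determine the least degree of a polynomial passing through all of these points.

1

Divided differences on the nodes 0, 1, 6:
  order 0: 2  1  -4
  order 1: -1  -1
  order 2: 0
The order-1 divided differences are all -1 (nonzero) and every higher order vanishes, so the data lies on a polynomial of degree exactly 1.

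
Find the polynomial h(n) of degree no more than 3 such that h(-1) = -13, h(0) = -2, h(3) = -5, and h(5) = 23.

Write h(n) = an^3 + bn^2 + cn + d. Substituting each data point gives a linear system:
  -a + b - c + d = -13
  d = -2
  27a + 9b + 3c + d = -5
  125a + 25b + 5c + d = 23
Solving the system yields a = 1, b = -5, c = 5, d = -2.
So h(n) = n^3 - 5n^2 + 5n - 2.
Check: h(3) = -5. ✓

h(n) = n^3 - 5n^2 + 5n - 2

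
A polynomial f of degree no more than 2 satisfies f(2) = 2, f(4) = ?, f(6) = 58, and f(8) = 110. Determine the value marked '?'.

22

The 3 known points determine the degree-2 polynomial uniquely.
Write f(x) = ax^2 + bx + c. Substituting each data point gives a linear system:
  4a + 2b + c = 2
  36a + 6b + c = 58
  64a + 8b + c = 110
Solving the system yields a = 2, b = -2, c = -2.
So f(x) = 2x^2 - 2x - 2.
Then f(4) = 22.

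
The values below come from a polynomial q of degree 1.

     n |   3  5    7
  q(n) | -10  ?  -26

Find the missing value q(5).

On equispaced nodes a degree-1 polynomial has vanishing second forward difference, so
  q(3) - 2·q(5) + q(7) = 0.
Substituting the known values and solving for q(5):
  -2·q(5) = 36
  q(5) = -18.

-18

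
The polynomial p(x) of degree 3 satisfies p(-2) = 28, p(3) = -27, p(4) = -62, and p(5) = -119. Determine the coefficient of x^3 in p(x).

Write p(x) = ax^3 + bx^2 + cx + d. Substituting each data point gives a linear system:
  -8a + 4b - 2c + d = 28
  27a + 9b + 3c + d = -27
  64a + 16b + 4c + d = -62
  125a + 25b + 5c + d = -119
Solving the system yields a = -1, b = 1, c = -5, d = 6.
So p(x) = -x^3 + x^2 - 5x + 6.
The leading coefficient is -1.

-1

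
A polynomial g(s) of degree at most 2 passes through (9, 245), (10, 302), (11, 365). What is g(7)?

Using the Lagrange interpolation formula with nodes 9, 10, 11:
  L_0(s) = (s - 10)(s - 11) / 2
  L_1(s) = (s - 9)(s - 11) / -1
  L_2(s) = (s - 9)(s - 10) / 2
Then g(s) = 245·L_0(s) + 302·L_1(s) + 365·L_2(s).
Expanding and collecting terms gives g(s) = 3s² + 2.
Evaluating at s = 7: g(7) = 149.

149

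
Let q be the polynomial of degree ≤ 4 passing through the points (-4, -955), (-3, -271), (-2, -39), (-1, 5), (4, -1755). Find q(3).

-619

Using the Lagrange interpolation formula with nodes -4, -3, -2, -1, 4:
  L_0(s) = (s + 3)(s + 2)(s + 1)(s - 4) / 48
  L_1(s) = (s + 4)(s + 2)(s + 1)(s - 4) / -14
  L_2(s) = (s + 4)(s + 3)(s + 1)(s - 4) / 12
  L_3(s) = (s + 4)(s + 3)(s + 2)(s - 4) / -30
  L_4(s) = (s + 4)(s + 3)(s + 2)(s + 1) / 1680
Then q(s) = -955·L_0(s) - 271·L_1(s) - 39·L_2(s) + 5·L_3(s) - 1755·L_4(s).
Expanding and collecting terms gives q(s) = -5s^4 - 6s^3 - 5s^2 - 4s + 5.
Evaluating at s = 3: q(3) = -619.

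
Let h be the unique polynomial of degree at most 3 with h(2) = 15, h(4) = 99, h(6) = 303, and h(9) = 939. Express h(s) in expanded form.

Write h(s) = as^3 + bs^2 + cs + d. Substituting each data point gives a linear system:
  8a + 4b + 2c + d = 15
  64a + 16b + 4c + d = 99
  216a + 36b + 6c + d = 303
  729a + 81b + 9c + d = 939
Solving the system yields a = 1, b = 3, c = -4, d = 3.
So h(s) = s^3 + 3s^2 - 4s + 3.
Check: h(2) = 15. ✓

h(s) = s^3 + 3s^2 - 4s + 3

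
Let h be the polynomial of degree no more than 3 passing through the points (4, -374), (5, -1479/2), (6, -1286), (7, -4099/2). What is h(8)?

-3066

Write h(s) = as^3 + bs^2 + cs + d. Substituting each data point gives a linear system:
  64a + 16b + 4c + d = -374
  125a + 25b + 5c + d = -1479/2
  216a + 36b + 6c + d = -1286
  343a + 49b + 7c + d = -4099/2
Solving the system yields a = -6, b = -1/2, c = 5, d = -2.
So h(s) = -6s³ - (1/2)s² + 5s - 2.
Then h(8) = -3066.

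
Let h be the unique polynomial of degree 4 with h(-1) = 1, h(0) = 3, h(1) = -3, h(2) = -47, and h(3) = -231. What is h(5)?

-1787

Write h(t) = at^4 + bt^3 + ct^2 + dt + e. Substituting each data point gives a linear system:
  a - b + c - d + e = 1
  e = 3
  a + b + c + d + e = -3
  16a + 8b + 4c + 2d + e = -47
  81a + 27b + 9c + 3d + e = -231
Solving the system yields a = -3, b = 1, c = -1, d = -3, e = 3.
So h(t) = -3t^4 + t^3 - t^2 - 3t + 3.
Then h(5) = -1787.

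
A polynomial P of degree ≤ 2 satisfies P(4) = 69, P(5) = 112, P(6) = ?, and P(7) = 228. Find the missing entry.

165

The 3 known points determine the degree-2 polynomial uniquely.
Write P(u) = au^2 + bu + c. Substituting each data point gives a linear system:
  16a + 4b + c = 69
  25a + 5b + c = 112
  49a + 7b + c = 228
Solving the system yields a = 5, b = -2, c = -3.
So P(u) = 5u² - 2u - 3.
Then P(6) = 165.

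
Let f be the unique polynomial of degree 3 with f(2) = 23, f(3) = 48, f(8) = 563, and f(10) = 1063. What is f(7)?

388

Write f(u) = au^3 + bu^2 + cu + d. Substituting each data point gives a linear system:
  8a + 4b + 2c + d = 23
  27a + 9b + 3c + d = 48
  512a + 64b + 8c + d = 563
  1000a + 100b + 10c + d = 1063
Solving the system yields a = 1, b = 0, c = 6, d = 3.
So f(u) = u^3 + 6u + 3.
Then f(7) = 388.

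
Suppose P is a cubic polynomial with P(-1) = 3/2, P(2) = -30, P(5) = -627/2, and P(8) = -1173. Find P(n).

P(n) = -2n^3 - 2n^2 - (5/2)n - 1

Write P(n) = an^3 + bn^2 + cn + d. Substituting each data point gives a linear system:
  -a + b - c + d = 3/2
  8a + 4b + 2c + d = -30
  125a + 25b + 5c + d = -627/2
  512a + 64b + 8c + d = -1173
Solving the system yields a = -2, b = -2, c = -5/2, d = -1.
So P(n) = -2n^3 - 2n^2 - (5/2)n - 1.
Check: P(-1) = 3/2. ✓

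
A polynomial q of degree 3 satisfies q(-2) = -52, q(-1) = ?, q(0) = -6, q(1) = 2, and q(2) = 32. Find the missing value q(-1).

The 4 known points determine the degree-3 polynomial uniquely.
Write q(s) = as^3 + bs^2 + cs + d. Substituting each data point gives a linear system:
  -8a + 4b - 2c + d = -52
  d = -6
  a + b + c + d = 2
  8a + 4b + 2c + d = 32
Solving the system yields a = 4, b = -1, c = 5, d = -6.
So q(s) = 4s³ - s² + 5s - 6.
Then q(-1) = -16.

-16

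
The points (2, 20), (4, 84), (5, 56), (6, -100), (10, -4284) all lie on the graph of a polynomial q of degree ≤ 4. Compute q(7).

Using the Lagrange interpolation formula with nodes 2, 4, 5, 6, 10:
  L_0(x) = (x - 4)(x - 5)(x - 6)(x - 10) / 192
  L_1(x) = (x - 2)(x - 5)(x - 6)(x - 10) / -24
  L_2(x) = (x - 2)(x - 4)(x - 6)(x - 10) / 15
  L_3(x) = (x - 2)(x - 4)(x - 5)(x - 10) / -32
  L_4(x) = (x - 2)(x - 4)(x - 5)(x - 6) / 960
Then q(x) = 20·L_0(x) + 84·L_1(x) + 56·L_2(x) - 100·L_3(x) - 4284·L_4(x).
Expanding and collecting terms gives q(x) = -x⁴ + 6x³ - 3x² + 2x - 4.
Evaluating at x = 7: q(7) = -480.

-480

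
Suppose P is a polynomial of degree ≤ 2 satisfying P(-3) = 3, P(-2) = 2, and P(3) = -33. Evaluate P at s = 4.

Write P(s) = as^2 + bs + c. Substituting each data point gives a linear system:
  9a - 3b + c = 3
  4a - 2b + c = 2
  9a + 3b + c = -33
Solving the system yields a = -1, b = -6, c = -6.
So P(s) = -s^2 - 6s - 6.
Then P(4) = -46.

-46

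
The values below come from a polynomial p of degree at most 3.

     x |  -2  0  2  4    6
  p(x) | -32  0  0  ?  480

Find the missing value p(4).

The 4 known points determine the degree-3 polynomial uniquely.
Write p(x) = ax^3 + bx^2 + cx + d. Substituting each data point gives a linear system:
  -8a + 4b - 2c + d = -32
  d = 0
  8a + 4b + 2c + d = 0
  216a + 36b + 6c + d = 480
Solving the system yields a = 3, b = -4, c = -4, d = 0.
So p(x) = 3x^3 - 4x^2 - 4x.
Then p(4) = 112.

112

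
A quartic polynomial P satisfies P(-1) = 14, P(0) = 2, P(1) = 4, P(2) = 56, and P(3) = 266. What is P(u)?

Write P(u) = au^4 + bu^3 + cu^2 + du + e. Substituting each data point gives a linear system:
  a - b + c - d + e = 14
  e = 2
  a + b + c + d + e = 4
  16a + 8b + 4c + 2d + e = 56
  81a + 27b + 9c + 3d + e = 266
Solving the system yields a = 3, b = 0, c = 4, d = -5, e = 2.
So P(u) = 3u^4 + 4u^2 - 5u + 2.
Check: P(1) = 4. ✓

P(u) = 3u^4 + 4u^2 - 5u + 2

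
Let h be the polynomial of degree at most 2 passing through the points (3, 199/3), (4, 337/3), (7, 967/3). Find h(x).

h(x) = 6x^2 + 4x + 1/3

Using the Lagrange interpolation formula with nodes 3, 4, 7:
  L_0(x) = (x - 4)(x - 7) / 4
  L_1(x) = (x - 3)(x - 7) / -3
  L_2(x) = (x - 3)(x - 4) / 12
Then h(x) = 199/3·L_0(x) + 337/3·L_1(x) + 967/3·L_2(x).
Expanding and collecting terms gives h(x) = 6x^2 + 4x + 1/3.
Check: h(3) = 199/3. ✓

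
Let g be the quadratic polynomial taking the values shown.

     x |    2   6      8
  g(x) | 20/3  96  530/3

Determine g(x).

Write g(x) = ax^2 + bx + c. Substituting each data point gives a linear system:
  4a + 2b + c = 20/3
  36a + 6b + c = 96
  64a + 8b + c = 530/3
Solving the system yields a = 3, b = -5/3, c = -2.
So g(x) = 3x^2 - (5/3)x - 2.
Check: g(2) = 20/3. ✓

g(x) = 3x^2 - (5/3)x - 2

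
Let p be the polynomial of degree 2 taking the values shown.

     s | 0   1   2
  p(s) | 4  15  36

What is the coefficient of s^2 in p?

Write p(s) = as^2 + bs + c. Substituting each data point gives a linear system:
  c = 4
  a + b + c = 15
  4a + 2b + c = 36
Solving the system yields a = 5, b = 6, c = 4.
So p(s) = 5s² + 6s + 4.
The leading coefficient is 5.

5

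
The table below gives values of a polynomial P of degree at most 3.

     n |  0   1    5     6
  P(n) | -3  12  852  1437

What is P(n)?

P(n) = 6n^3 + 3n^2 + 6n - 3

Write P(n) = an^3 + bn^2 + cn + d. Substituting each data point gives a linear system:
  d = -3
  a + b + c + d = 12
  125a + 25b + 5c + d = 852
  216a + 36b + 6c + d = 1437
Solving the system yields a = 6, b = 3, c = 6, d = -3.
So P(n) = 6n^3 + 3n^2 + 6n - 3.
Check: P(6) = 1437. ✓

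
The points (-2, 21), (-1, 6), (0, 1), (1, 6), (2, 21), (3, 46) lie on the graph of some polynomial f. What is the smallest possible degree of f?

Forward differences of the values at n = -2, -1, 0, 1, 2, 3:
  f  : 21  6  1  6  21  46
  Δ  : -15  -5  5  15  25
  Δ^2: 10  10  10  10
  Δ^3: 0  0  0
  Δ^4: 0  0
  Δ^5: 0
The second differences are constant (10) and nonzero, while all higher differences vanish, so the minimal degree is 2.

2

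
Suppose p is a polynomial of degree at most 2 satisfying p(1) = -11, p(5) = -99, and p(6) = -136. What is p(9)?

Using the Lagrange interpolation formula with nodes 1, 5, 6:
  L_0(s) = (s - 5)(s - 6) / 20
  L_1(s) = (s - 1)(s - 6) / -4
  L_2(s) = (s - 1)(s - 5) / 5
Then p(s) = -11·L_0(s) - 99·L_1(s) - 136·L_2(s).
Expanding and collecting terms gives p(s) = -3s² - 4s - 4.
Evaluating at s = 9: p(9) = -283.

-283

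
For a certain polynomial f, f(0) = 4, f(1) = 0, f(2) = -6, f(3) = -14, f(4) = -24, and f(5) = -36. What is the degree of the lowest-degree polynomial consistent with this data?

2

Forward differences of the values at u = 0, 1, 2, 3, 4, 5:
  f  : 4  0  -6  -14  -24  -36
  Δ  : -4  -6  -8  -10  -12
  Δ^2: -2  -2  -2  -2
  Δ^3: 0  0  0
  Δ^4: 0  0
  Δ^5: 0
The second differences are constant (-2) and nonzero, while all higher differences vanish, so the minimal degree is 2.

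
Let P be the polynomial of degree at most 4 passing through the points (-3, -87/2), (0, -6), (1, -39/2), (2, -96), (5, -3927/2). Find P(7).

Write P(s) = as^4 + bs^3 + cs^2 + ds + e. Substituting each data point gives a linear system:
  81a - 27b + 9c - 3d + e = -87/2
  e = -6
  a + b + c + d + e = -39/2
  16a + 8b + 4c + 2d + e = -96
  625a + 125b + 25c + 5d + e = -3927/2
Solving the system yields a = -2, b = -5, c = -5/2, d = -4, e = -6.
So P(s) = -2s^4 - 5s^3 - (5/2)s^2 - 4s - 6.
Then P(7) = -13347/2.

-13347/2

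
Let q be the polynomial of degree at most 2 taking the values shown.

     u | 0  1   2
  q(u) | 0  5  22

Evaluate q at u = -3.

57

Forward differences of the values at u = 0, 1, 2:
  q  : 0  5  22
  Δ  : 5  17
  Δ^2: 12
The second differences are constant, confirming degree 2.
Interpolating (Newton forward form) and evaluating at u = -3 gives q(-3) = 57.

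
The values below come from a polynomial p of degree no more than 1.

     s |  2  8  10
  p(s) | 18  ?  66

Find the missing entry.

54

The 2 known points determine the degree-1 polynomial uniquely.
Write p(s) = as + b. Substituting each data point gives a linear system:
  2a + b = 18
  10a + b = 66
Solving the system yields a = 6, b = 6.
So p(s) = 6s + 6.
Then p(8) = 54.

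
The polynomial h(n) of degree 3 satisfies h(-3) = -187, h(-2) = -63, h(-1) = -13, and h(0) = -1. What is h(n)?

h(n) = 6n^3 - n^2 + 5n - 1

Write h(n) = an^3 + bn^2 + cn + d. Substituting each data point gives a linear system:
  -27a + 9b - 3c + d = -187
  -8a + 4b - 2c + d = -63
  -a + b - c + d = -13
  d = -1
Solving the system yields a = 6, b = -1, c = 5, d = -1.
So h(n) = 6n^3 - n^2 + 5n - 1.
Check: h(-1) = -13. ✓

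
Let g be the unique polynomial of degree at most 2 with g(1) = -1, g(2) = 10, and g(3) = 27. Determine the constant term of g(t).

Write g(t) = at^2 + bt + c. Substituting each data point gives a linear system:
  a + b + c = -1
  4a + 2b + c = 10
  9a + 3b + c = 27
Solving the system yields a = 3, b = 2, c = -6.
So g(t) = 3t^2 + 2t - 6.
The constant term is -6.

-6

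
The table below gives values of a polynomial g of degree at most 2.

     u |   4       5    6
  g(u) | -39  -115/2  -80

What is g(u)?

g(u) = -2u^2 - (1/2)u - 5

Using the Lagrange interpolation formula with nodes 4, 5, 6:
  L_0(u) = (u - 5)(u - 6) / 2
  L_1(u) = (u - 4)(u - 6) / -1
  L_2(u) = (u - 4)(u - 5) / 2
Then g(u) = -39·L_0(u) - 115/2·L_1(u) - 80·L_2(u).
Expanding and collecting terms gives g(u) = -2u² - (1/2)u - 5.
Check: g(6) = -80. ✓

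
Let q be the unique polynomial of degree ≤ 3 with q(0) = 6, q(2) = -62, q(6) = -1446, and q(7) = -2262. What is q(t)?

Write q(t) = at^3 + bt^2 + ct + d. Substituting each data point gives a linear system:
  d = 6
  8a + 4b + 2c + d = -62
  216a + 36b + 6c + d = -1446
  343a + 49b + 7c + d = -2262
Solving the system yields a = -6, b = -4, c = -2, d = 6.
So q(t) = -6t³ - 4t² - 2t + 6.
Check: q(0) = 6. ✓

q(t) = -6t^3 - 4t^2 - 2t + 6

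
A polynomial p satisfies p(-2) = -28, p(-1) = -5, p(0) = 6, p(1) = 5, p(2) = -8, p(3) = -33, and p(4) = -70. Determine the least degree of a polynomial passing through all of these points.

Forward differences of the values at t = -2, -1, 0, 1, 2, 3, 4:
  p  : -28  -5  6  5  -8  -33  -70
  Δ  : 23  11  -1  -13  -25  -37
  Δ^2: -12  -12  -12  -12  -12
  Δ^3: 0  0  0  0
  Δ^4: 0  0  0
  Δ^5: 0  0
  Δ^6: 0
The second differences are constant (-12) and nonzero, while all higher differences vanish, so the minimal degree is 2.

2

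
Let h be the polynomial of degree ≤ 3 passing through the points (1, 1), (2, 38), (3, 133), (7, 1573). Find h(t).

Using the Lagrange interpolation formula with nodes 1, 2, 3, 7:
  L_0(t) = (t - 2)(t - 3)(t - 7) / -12
  L_1(t) = (t - 1)(t - 3)(t - 7) / 5
  L_2(t) = (t - 1)(t - 2)(t - 7) / -8
  L_3(t) = (t - 1)(t - 2)(t - 3) / 120
Then h(t) = 1·L_0(t) + 38·L_1(t) + 133·L_2(t) + 1573·L_3(t).
Expanding and collecting terms gives h(t) = 4t³ + 5t² - 6t - 2.
Check: h(2) = 38. ✓

h(t) = 4t^3 + 5t^2 - 6t - 2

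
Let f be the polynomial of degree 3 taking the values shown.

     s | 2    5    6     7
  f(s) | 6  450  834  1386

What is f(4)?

Using the Lagrange interpolation formula with nodes 2, 5, 6, 7:
  L_0(s) = (s - 5)(s - 6)(s - 7) / -60
  L_1(s) = (s - 2)(s - 6)(s - 7) / 6
  L_2(s) = (s - 2)(s - 5)(s - 7) / -4
  L_3(s) = (s - 2)(s - 5)(s - 6) / 10
Then f(s) = 6·L_0(s) + 450·L_1(s) + 834·L_2(s) + 1386·L_3(s).
Expanding and collecting terms gives f(s) = 5s³ - 6s² - 5s.
Evaluating at s = 4: f(4) = 204.

204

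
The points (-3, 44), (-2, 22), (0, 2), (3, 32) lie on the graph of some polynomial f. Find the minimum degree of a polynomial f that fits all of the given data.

2

Divided differences on the nodes -3, -2, 0, 3:
  order 0: 44  22  2  32
  order 1: -22  -10  10
  order 2: 4  4
  order 3: 0
The order-2 divided differences are all 4 (nonzero) and every higher order vanishes, so the data lies on a polynomial of degree exactly 2.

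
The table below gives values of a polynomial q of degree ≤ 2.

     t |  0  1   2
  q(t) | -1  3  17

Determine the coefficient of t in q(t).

-1

Write q(t) = at^2 + bt + c. Substituting each data point gives a linear system:
  c = -1
  a + b + c = 3
  4a + 2b + c = 17
Solving the system yields a = 5, b = -1, c = -1.
So q(t) = 5t^2 - t - 1.
The coefficient of t is -1.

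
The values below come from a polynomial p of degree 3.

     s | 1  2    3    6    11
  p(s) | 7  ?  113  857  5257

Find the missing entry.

The 4 known points determine the degree-3 polynomial uniquely.
Write p(s) = as^3 + bs^2 + cs + d. Substituting each data point gives a linear system:
  a + b + c + d = 7
  27a + 9b + 3c + d = 113
  216a + 36b + 6c + d = 857
  1331a + 121b + 11c + d = 5257
Solving the system yields a = 4, b = -1, c = 5, d = -1.
So p(s) = 4s³ - s² + 5s - 1.
Then p(2) = 37.

37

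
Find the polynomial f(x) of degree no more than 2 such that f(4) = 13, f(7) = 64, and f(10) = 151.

f(x) = 2x^2 - 5x + 1

Write f(x) = ax^2 + bx + c. Substituting each data point gives a linear system:
  16a + 4b + c = 13
  49a + 7b + c = 64
  100a + 10b + c = 151
Solving the system yields a = 2, b = -5, c = 1.
So f(x) = 2x² - 5x + 1.
Check: f(4) = 13. ✓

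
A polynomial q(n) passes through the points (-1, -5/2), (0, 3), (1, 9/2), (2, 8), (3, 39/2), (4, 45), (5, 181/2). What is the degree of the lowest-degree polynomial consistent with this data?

3

Forward differences of the values at n = -1, 0, 1, 2, 3, 4, 5:
  q  : -5/2  3  9/2  8  39/2  45  181/2
  Δ  : 11/2  3/2  7/2  23/2  51/2  91/2
  Δ^2: -4  2  8  14  20
  Δ^3: 6  6  6  6
  Δ^4: 0  0  0
  Δ^5: 0  0
  Δ^6: 0
The third differences are constant (6) and nonzero, while all higher differences vanish, so the minimal degree is 3.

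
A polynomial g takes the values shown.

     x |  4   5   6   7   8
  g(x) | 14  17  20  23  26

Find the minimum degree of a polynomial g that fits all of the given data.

1

Forward differences of the values at x = 4, 5, 6, 7, 8:
  g  : 14  17  20  23  26
  Δ  : 3  3  3  3
  Δ^2: 0  0  0
  Δ^3: 0  0
  Δ^4: 0
The first differences are constant (3) and nonzero, while all higher differences vanish, so the minimal degree is 1.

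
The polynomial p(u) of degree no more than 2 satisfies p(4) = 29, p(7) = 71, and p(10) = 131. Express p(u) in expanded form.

Write p(u) = au^2 + bu + c. Substituting each data point gives a linear system:
  16a + 4b + c = 29
  49a + 7b + c = 71
  100a + 10b + c = 131
Solving the system yields a = 1, b = 3, c = 1.
So p(u) = u^2 + 3u + 1.
Check: p(10) = 131. ✓

p(u) = u^2 + 3u + 1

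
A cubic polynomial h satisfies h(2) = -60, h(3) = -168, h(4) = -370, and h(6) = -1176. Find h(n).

Write h(n) = an^3 + bn^2 + cn + d. Substituting each data point gives a linear system:
  8a + 4b + 2c + d = -60
  27a + 9b + 3c + d = -168
  64a + 16b + 4c + d = -370
  216a + 36b + 6c + d = -1176
Solving the system yields a = -5, b = -2, c = -3, d = -6.
So h(n) = -5n^3 - 2n^2 - 3n - 6.
Check: h(2) = -60. ✓

h(n) = -5n^3 - 2n^2 - 3n - 6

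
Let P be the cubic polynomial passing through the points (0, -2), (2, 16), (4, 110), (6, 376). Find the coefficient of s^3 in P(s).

2

Write P(s) = as^3 + bs^2 + cs + d. Substituting each data point gives a linear system:
  d = -2
  8a + 4b + 2c + d = 16
  64a + 16b + 4c + d = 110
  216a + 36b + 6c + d = 376
Solving the system yields a = 2, b = -5/2, c = 6, d = -2.
So P(s) = 2s³ - (5/2)s² + 6s - 2.
The leading coefficient is 2.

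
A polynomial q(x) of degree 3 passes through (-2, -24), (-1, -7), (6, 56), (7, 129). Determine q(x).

q(x) = x^3 - 4x^2 - 2x - 4

Write q(x) = ax^3 + bx^2 + cx + d. Substituting each data point gives a linear system:
  -8a + 4b - 2c + d = -24
  -a + b - c + d = -7
  216a + 36b + 6c + d = 56
  343a + 49b + 7c + d = 129
Solving the system yields a = 1, b = -4, c = -2, d = -4.
So q(x) = x³ - 4x² - 2x - 4.
Check: q(-2) = -24. ✓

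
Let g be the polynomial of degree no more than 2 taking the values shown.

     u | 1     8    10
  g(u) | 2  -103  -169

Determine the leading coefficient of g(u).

-2

Write g(u) = au^2 + bu + c. Substituting each data point gives a linear system:
  a + b + c = 2
  64a + 8b + c = -103
  100a + 10b + c = -169
Solving the system yields a = -2, b = 3, c = 1.
So g(u) = -2u^2 + 3u + 1.
The leading coefficient is -2.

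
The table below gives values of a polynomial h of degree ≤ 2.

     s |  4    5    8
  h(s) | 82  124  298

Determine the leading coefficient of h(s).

Write h(s) = as^2 + bs + c. Substituting each data point gives a linear system:
  16a + 4b + c = 82
  25a + 5b + c = 124
  64a + 8b + c = 298
Solving the system yields a = 4, b = 6, c = -6.
So h(s) = 4s^2 + 6s - 6.
The leading coefficient is 4.

4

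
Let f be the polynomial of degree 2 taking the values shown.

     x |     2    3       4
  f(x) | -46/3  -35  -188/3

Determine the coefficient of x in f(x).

Write f(x) = ax^2 + bx + c. Substituting each data point gives a linear system:
  4a + 2b + c = -46/3
  9a + 3b + c = -35
  16a + 4b + c = -188/3
Solving the system yields a = -4, b = 1/3, c = 0.
So f(x) = -4x^2 + (1/3)x.
The coefficient of x is 1/3.

1/3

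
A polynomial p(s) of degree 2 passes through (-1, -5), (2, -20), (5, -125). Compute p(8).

Write p(s) = as^2 + bs + c. Substituting each data point gives a linear system:
  a - b + c = -5
  4a + 2b + c = -20
  25a + 5b + c = -125
Solving the system yields a = -5, b = 0, c = 0.
So p(s) = -5s^2.
Then p(8) = -320.

-320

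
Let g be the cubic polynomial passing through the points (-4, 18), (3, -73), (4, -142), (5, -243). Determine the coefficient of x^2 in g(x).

-4

Write g(x) = ax^3 + bx^2 + cx + d. Substituting each data point gives a linear system:
  -64a + 16b - 4c + d = 18
  27a + 9b + 3c + d = -73
  64a + 16b + 4c + d = -142
  125a + 25b + 5c + d = -243
Solving the system yields a = -1, b = -4, c = -4, d = 2.
So g(x) = -x^3 - 4x^2 - 4x + 2.
The coefficient of x^2 is -4.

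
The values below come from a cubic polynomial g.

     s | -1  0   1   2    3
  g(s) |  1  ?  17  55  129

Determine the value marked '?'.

The 4 known points determine the degree-3 polynomial uniquely.
Write g(s) = as^3 + bs^2 + cs + d. Substituting each data point gives a linear system:
  -a + b - c + d = 1
  a + b + c + d = 17
  8a + 4b + 2c + d = 55
  27a + 9b + 3c + d = 129
Solving the system yields a = 2, b = 6, c = 6, d = 3.
So g(s) = 2s³ + 6s² + 6s + 3.
Then g(0) = 3.

3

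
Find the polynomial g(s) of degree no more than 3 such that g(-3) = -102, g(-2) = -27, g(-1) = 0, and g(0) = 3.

Using the Lagrange interpolation formula with nodes -3, -2, -1, 0:
  L_0(s) = (s + 2)(s + 1)s / -6
  L_1(s) = (s + 3)(s + 1)s / 2
  L_2(s) = (s + 3)(s + 2)s / -2
  L_3(s) = (s + 3)(s + 2)(s + 1) / 6
Then g(s) = -102·L_0(s) - 27·L_1(s) + 0·L_2(s) + 3·L_3(s).
Expanding and collecting terms gives g(s) = 4s^3 - s + 3.
Check: g(0) = 3. ✓

g(s) = 4s^3 - s + 3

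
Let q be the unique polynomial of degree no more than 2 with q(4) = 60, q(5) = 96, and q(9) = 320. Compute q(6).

140

Using the Lagrange interpolation formula with nodes 4, 5, 9:
  L_0(n) = (n - 5)(n - 9) / 5
  L_1(n) = (n - 4)(n - 9) / -4
  L_2(n) = (n - 4)(n - 5) / 20
Then q(n) = 60·L_0(n) + 96·L_1(n) + 320·L_2(n).
Expanding and collecting terms gives q(n) = 4n² - 4.
Evaluating at n = 6: q(6) = 140.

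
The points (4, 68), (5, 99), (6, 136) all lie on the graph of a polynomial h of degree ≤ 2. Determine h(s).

h(s) = 3s^2 + 4s + 4

Using the Lagrange interpolation formula with nodes 4, 5, 6:
  L_0(s) = (s - 5)(s - 6) / 2
  L_1(s) = (s - 4)(s - 6) / -1
  L_2(s) = (s - 4)(s - 5) / 2
Then h(s) = 68·L_0(s) + 99·L_1(s) + 136·L_2(s).
Expanding and collecting terms gives h(s) = 3s² + 4s + 4.
Check: h(4) = 68. ✓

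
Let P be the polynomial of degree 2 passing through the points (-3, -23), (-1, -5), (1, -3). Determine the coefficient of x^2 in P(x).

Write P(x) = ax^2 + bx + c. Substituting each data point gives a linear system:
  9a - 3b + c = -23
  a - b + c = -5
  a + b + c = -3
Solving the system yields a = -2, b = 1, c = -2.
So P(x) = -2x² + x - 2.
The leading coefficient is -2.

-2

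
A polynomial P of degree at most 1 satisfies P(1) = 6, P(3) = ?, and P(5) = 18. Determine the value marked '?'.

On equispaced nodes a degree-1 polynomial has vanishing second forward difference, so
  P(1) - 2·P(3) + P(5) = 0.
Substituting the known values and solving for P(3):
  -2·P(3) = -24
  P(3) = 12.

12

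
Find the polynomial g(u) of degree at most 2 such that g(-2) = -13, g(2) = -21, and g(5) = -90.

Using the Lagrange interpolation formula with nodes -2, 2, 5:
  L_0(u) = (u - 2)(u - 5) / 28
  L_1(u) = (u + 2)(u - 5) / -12
  L_2(u) = (u + 2)(u - 2) / 21
Then g(u) = -13·L_0(u) - 21·L_1(u) - 90·L_2(u).
Expanding and collecting terms gives g(u) = -3u^2 - 2u - 5.
Check: g(5) = -90. ✓

g(u) = -3u^2 - 2u - 5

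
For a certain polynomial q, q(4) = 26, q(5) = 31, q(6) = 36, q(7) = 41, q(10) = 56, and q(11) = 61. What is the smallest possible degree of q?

Divided differences on the nodes 4, 5, 6, 7, 10, 11:
  order 0: 26  31  36  41  56  61
  order 1: 5  5  5  5  5
  order 2: 0  0  0  0
  order 3: 0  0  0
  order 4: 0  0
  order 5: 0
The order-1 divided differences are all 5 (nonzero) and every higher order vanishes, so the data lies on a polynomial of degree exactly 1.

1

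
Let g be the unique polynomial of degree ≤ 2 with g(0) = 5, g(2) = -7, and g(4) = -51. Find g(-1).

Using the Lagrange interpolation formula with nodes 0, 2, 4:
  L_0(u) = (u - 2)(u - 4) / 8
  L_1(u) = u(u - 4) / -4
  L_2(u) = u(u - 2) / 8
Then g(u) = 5·L_0(u) - 7·L_1(u) - 51·L_2(u).
Expanding and collecting terms gives g(u) = -4u² + 2u + 5.
Evaluating at u = -1: g(-1) = -1.

-1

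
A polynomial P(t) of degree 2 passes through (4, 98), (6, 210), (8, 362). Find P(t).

P(t) = 5t^2 + 6t - 6

Using the Lagrange interpolation formula with nodes 4, 6, 8:
  L_0(t) = (t - 6)(t - 8) / 8
  L_1(t) = (t - 4)(t - 8) / -4
  L_2(t) = (t - 4)(t - 6) / 8
Then P(t) = 98·L_0(t) + 210·L_1(t) + 362·L_2(t).
Expanding and collecting terms gives P(t) = 5t² + 6t - 6.
Check: P(8) = 362. ✓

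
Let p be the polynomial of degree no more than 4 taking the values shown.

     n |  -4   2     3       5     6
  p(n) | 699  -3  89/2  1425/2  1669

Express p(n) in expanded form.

Write p(n) = an^4 + bn^3 + cn^2 + dn + e. Substituting each data point gives a linear system:
  256a - 64b + 16c - 4d + e = 699
  16a + 8b + 4c + 2d + e = -3
  81a + 27b + 9c + 3d + e = 89/2
  625a + 125b + 25c + 5d + e = 1425/2
  1296a + 216b + 36c + 6d + e = 1669
Solving the system yields a = 2, b = -4, c = -5/2, d = 6, e = -5.
So p(n) = 2n⁴ - 4n³ - (5/2)n² + 6n - 5.
Check: p(6) = 1669. ✓

p(n) = 2n^4 - 4n^3 - (5/2)n^2 + 6n - 5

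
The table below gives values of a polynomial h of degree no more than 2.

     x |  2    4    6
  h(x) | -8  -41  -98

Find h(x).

Write h(x) = ax^2 + bx + c. Substituting each data point gives a linear system:
  4a + 2b + c = -8
  16a + 4b + c = -41
  36a + 6b + c = -98
Solving the system yields a = -3, b = 3/2, c = 1.
So h(x) = -3x^2 + (3/2)x + 1.
Check: h(2) = -8. ✓

h(x) = -3x^2 + (3/2)x + 1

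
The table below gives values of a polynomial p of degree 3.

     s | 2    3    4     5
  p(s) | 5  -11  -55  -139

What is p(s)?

Write p(s) = as^3 + bs^2 + cs + d. Substituting each data point gives a linear system:
  8a + 4b + 2c + d = 5
  27a + 9b + 3c + d = -11
  64a + 16b + 4c + d = -55
  125a + 25b + 5c + d = -139
Solving the system yields a = -2, b = 4, c = 2, d = 1.
So p(s) = -2s^3 + 4s^2 + 2s + 1.
Check: p(5) = -139. ✓

p(s) = -2s^3 + 4s^2 + 2s + 1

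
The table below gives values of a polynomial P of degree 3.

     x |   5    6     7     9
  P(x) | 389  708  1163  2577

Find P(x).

Write P(x) = ax^3 + bx^2 + cx + d. Substituting each data point gives a linear system:
  125a + 25b + 5c + d = 389
  216a + 36b + 6c + d = 708
  343a + 49b + 7c + d = 1163
  729a + 81b + 9c + d = 2577
Solving the system yields a = 4, b = -4, c = -1, d = -6.
So P(x) = 4x^3 - 4x^2 - x - 6.
Check: P(6) = 708. ✓

P(x) = 4x^3 - 4x^2 - x - 6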